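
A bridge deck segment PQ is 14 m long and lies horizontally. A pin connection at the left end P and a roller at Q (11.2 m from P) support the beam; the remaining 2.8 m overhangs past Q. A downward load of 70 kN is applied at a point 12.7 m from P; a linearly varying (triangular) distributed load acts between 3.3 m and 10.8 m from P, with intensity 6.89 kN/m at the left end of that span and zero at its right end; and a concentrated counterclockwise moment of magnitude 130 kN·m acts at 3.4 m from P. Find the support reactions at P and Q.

Resultant of the triangular load: ½ × 6.89 × 7.5 = 25.8375 kN, acting at 5.8 m from P (one-third of the span from the peak).
Taking moments about P: Q_y·11.2 − 70·12.7 − (½·6.89·7.5)·5.8 + 130 = 0 → Q_y = 908.8575/11.2 = 81.148 ≈ 81.15 kN.
ΣF_y = 0: P_y + 81.148 − 70 − ½·6.89·7.5 = 0 → P_y = 14.69 kN.
ΣF_x = 0: no horizontal applied forces, so P_x = 0.

P_x = 0, P_y = 14.69 kN, Q_y = 81.15 kN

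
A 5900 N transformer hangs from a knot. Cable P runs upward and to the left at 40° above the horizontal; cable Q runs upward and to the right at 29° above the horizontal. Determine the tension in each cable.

T_P = 5527 N, T_Q = 4841 N

ΣF_x = 0: −T_P·cos40° + T_Q·cos29° = 0 → T_Q = 0.87586·T_P.
ΣF_y = 0: T_P·sin40° + T_Q·sin29° = 5900.
Substitute: T_P·(0.642788 + 0.87586·0.48481) = 5900 → T_P = 5527.38 ≈ 5527 N.
Then T_Q = 0.87586 × 5527.38 = 4841 N.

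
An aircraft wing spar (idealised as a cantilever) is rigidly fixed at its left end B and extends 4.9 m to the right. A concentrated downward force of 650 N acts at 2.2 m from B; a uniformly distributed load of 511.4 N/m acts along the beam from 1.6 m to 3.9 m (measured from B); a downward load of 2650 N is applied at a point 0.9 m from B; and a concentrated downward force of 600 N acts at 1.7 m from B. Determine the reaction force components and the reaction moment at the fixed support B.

Resultant of the distributed load: 511.4 × 2.3 = 1176.22 N at 2.75 m from B.
ΣF_x = 0: B_x = 0.
ΣF_y = 0: B_y − 650 − 511.4·2.3 − 2650 − 600 = 0 → B_y = 5076 N.
ΣM about B: M_B − 650·2.2 − (511.4·2.3)·2.75 − 2650·0.9 − 600·1.7 = 0 → M_B = 8070 N·m.

B_x = 0, B_y = 5076 N, M_B = 8070 N·m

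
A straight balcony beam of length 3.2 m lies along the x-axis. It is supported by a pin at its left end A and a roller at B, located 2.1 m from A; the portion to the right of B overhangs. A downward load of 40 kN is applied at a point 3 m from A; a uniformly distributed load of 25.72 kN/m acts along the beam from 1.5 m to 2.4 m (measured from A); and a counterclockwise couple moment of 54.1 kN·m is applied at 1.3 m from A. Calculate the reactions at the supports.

Resultant of the distributed load: 25.72 × 0.9 = 23.148 kN at 1.95 m from A.
ΣM about A: B_y·2.1 − 40·3 − (25.72·0.9)·1.95 + 54.1 = 0 → B_y = 111.0386/2.1 = 52.8755 ≈ 52.88 kN.
ΣF_y = 0: A_y + 52.8755 − 40 − 25.72·0.9 = 0 → A_y = 10.27 kN.
ΣF_x = 0: no horizontal applied forces, so A_x = 0.

A_x = 0, A_y = 10.27 kN, B_y = 52.88 kN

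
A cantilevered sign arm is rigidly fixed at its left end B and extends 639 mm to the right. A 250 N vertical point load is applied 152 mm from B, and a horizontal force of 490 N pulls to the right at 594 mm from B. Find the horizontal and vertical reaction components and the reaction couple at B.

ΣF_x = 0: B_x + 490 = 0 → B_x = -490.0 N.
ΣF_y = 0: B_y − 250 = 0 → B_y = 250.0 N.
ΣM about B: M_B − 250·152 = 0 → M_B = 38000 N·mm.

B_x = -490.0 N, B_y = 250.0 N, M_B = 38000 N·mm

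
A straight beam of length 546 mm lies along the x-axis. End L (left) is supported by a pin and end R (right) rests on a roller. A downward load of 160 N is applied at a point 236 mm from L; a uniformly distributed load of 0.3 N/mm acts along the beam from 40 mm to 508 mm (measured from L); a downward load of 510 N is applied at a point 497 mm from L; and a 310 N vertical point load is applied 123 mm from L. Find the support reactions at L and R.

Resultant of the distributed load: 0.3 × 468 = 140.4 N at 274 mm from L.
Moments about L: R_y·546 − 160·236 − (0.3·468)·274 − 510·497 − 310·123 = 0 → R_y = 367829.6/546 = 673.681 ≈ 673.7 N.
ΣF_y = 0: L_y + 673.681 − 160 − 0.3·468 − 510 − 310 = 0 → L_y = 446.7 N.
ΣF_x = 0: no horizontal applied forces, so L_x = 0.

L_x = 0, L_y = 446.7 N, R_y = 673.7 N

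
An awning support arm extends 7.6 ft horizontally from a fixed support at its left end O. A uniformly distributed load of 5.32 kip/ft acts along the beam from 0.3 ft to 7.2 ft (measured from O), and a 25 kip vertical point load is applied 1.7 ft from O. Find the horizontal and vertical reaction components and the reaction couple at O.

O_x = 0, O_y = 61.71 kip, M_O = 180.2 kip·ft

Resultant of the distributed load: 5.32 × 6.9 = 36.708 kip at 3.75 ft from O.
ΣF_x = 0: O_x = 0.
ΣF_y = 0: O_y − 5.32·6.9 − 25 = 0 → O_y = 61.71 kip.
ΣM about O: M_O − (5.32·6.9)·3.75 − 25·1.7 = 0 → M_O = 180.2 kip·ft.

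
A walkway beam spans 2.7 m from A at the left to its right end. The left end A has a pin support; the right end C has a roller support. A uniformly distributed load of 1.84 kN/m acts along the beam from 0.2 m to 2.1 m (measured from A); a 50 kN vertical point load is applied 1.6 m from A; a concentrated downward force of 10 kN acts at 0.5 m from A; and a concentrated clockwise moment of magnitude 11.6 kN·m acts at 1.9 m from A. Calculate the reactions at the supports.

A_x = 0, A_y = 26.23 kN, C_y = 37.27 kN

Resultant of the distributed load: 1.84 × 1.9 = 3.496 kN at 1.15 m from A.
Taking moments about A: C_y·2.7 − (1.84·1.9)·1.15 − 50·1.6 − 10·0.5 − 11.6 = 0 → C_y = 100.6204/2.7 = 37.2668 ≈ 37.27 kN.
ΣF_y = 0: A_y + 37.2668 − 1.84·1.9 − 50 − 10 = 0 → A_y = 26.23 kN.
ΣF_x = 0: no horizontal applied forces, so A_x = 0.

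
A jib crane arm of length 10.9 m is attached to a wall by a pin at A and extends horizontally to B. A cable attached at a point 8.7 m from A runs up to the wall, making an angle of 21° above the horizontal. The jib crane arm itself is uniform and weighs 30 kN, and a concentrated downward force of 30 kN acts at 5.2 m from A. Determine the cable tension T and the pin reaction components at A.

T = 102.5 kN, A_x = 95.67 kN, A_y = 23.28 kN

ΣM about A: T·sin21°·8.7 − 30·5.45 − 30·5.2 = 0 → T = 319.5/(8.7·0.358368) = 102.476 ≈ 102.5 kN.
ΣF_x = 0: A_x − T·cos21° = 0 → A_x = 102.476 × 0.93358 = 95.67 kN.
ΣF_y = 0: A_y + T·sin21° − 30 − 30 = 0 → A_y = 60 − 102.476 × 0.358368 = 23.28 kN.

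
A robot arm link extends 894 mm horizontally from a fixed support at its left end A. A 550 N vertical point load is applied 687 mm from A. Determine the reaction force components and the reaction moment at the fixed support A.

A_x = 0, A_y = 550.0 N, M_A = 377800 N·mm

ΣF_x = 0: A_x = 0.
ΣF_y = 0: A_y − 550 = 0 → A_y = 550.0 N.
ΣM about A: M_A − 550·687 = 0 → M_A = 377800 N·mm.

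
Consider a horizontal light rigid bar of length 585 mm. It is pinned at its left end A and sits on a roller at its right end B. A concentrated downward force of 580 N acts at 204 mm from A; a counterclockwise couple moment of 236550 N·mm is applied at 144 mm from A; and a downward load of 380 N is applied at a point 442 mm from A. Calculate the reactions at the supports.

ΣM about A: B_y·585 − 580·204 + 236550 − 380·442 = 0 → B_y = 49730/585 = 85.0085 ≈ 85.01 N.
ΣF_y = 0: A_y + 85.0085 − 580 − 380 = 0 → A_y = 875.0 N.
ΣF_x = 0: no horizontal applied forces, so A_x = 0.

A_x = 0, A_y = 875.0 N, B_y = 85.01 N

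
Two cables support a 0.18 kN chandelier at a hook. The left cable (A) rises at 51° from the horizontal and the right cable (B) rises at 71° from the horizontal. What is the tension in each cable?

ΣF_x = 0: −T_A·cos51° + T_B·cos71° = 0 → T_B = 1.93299·T_A.
ΣF_y = 0: T_A·sin51° + T_B·sin71° = 0.18.
Substitute: T_A·(0.777146 + 1.93299·0.945519) = 0.18 → T_A = 0.0691025 ≈ 0.06910 kN.
Then T_B = 1.93299 × 0.0691025 = 0.1336 kN.

T_A = 0.06910 kN, T_B = 0.1336 kN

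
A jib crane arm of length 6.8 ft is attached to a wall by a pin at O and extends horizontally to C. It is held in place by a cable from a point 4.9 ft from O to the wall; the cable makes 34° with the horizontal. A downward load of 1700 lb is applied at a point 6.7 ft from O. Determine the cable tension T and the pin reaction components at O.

T = 4157 lb, O_x = 3446 lb, O_y = -624.5 lb

ΣM about O: T·sin34°·4.9 − 1700·6.7 = 0 → T = 11390/(4.9·0.559193) = 4156.86 ≈ 4157 lb.
ΣF_x = 0: O_x − T·cos34° = 0 → O_x = 4156.86 × 0.829038 = 3446 lb.
ΣF_y = 0: O_y + T·sin34° − 1700 = 0 → O_y = 1700 − 4156.86 × 0.559193 = -624.5 lb.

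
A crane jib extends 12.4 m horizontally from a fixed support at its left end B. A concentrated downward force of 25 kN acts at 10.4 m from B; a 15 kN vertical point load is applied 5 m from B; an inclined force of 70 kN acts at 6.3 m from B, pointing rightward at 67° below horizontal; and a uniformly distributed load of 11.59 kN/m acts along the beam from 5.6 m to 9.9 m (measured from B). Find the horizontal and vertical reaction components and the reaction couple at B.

B_x = -27.35 kN, B_y = 154.3 kN, M_B = 1127 kN·m

Resultant of the distributed load: 11.59 × 4.3 = 49.837 kN at 7.75 m from B.
ΣF_x = 0: B_x + 70·cos67° = 0 → B_x = -27.35 kN.
ΣF_y = 0: B_y − 25 − 15 − 70·sin67° − 11.59·4.3 = 0 → B_y = 154.3 kN.
ΣM about B: M_B − 25·10.4 − 15·5 − 70·sin67°·6.3 − (11.59·4.3)·7.75 = 0 → M_B = 1127 kN·m.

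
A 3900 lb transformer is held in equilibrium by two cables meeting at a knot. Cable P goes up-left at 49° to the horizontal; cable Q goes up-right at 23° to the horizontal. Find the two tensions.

ΣF_x = 0: −T_P·cos49° + T_Q·cos23° = 0 → T_Q = 0.712717·T_P.
ΣF_y = 0: T_P·sin49° + T_Q·sin23° = 3900.
Substitute: T_P·(0.75471 + 0.712717·0.390731) = 3900 → T_P = 3774.71 ≈ 3775 lb.
Then T_Q = 0.712717 × 3774.71 = 2690 lb.

T_P = 3775 lb, T_Q = 2690 lb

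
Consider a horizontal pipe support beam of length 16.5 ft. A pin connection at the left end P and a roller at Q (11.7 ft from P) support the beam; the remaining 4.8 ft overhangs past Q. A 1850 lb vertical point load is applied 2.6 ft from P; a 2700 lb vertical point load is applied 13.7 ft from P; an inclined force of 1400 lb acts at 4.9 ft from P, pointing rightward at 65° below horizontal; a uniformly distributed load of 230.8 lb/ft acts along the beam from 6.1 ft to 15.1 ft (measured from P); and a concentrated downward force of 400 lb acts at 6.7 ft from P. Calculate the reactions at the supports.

P_x = -591.7 lb, P_y = 2081 lb, Q_y = 6215 lb

Resultant of the distributed load: 230.8 × 9 = 2077.2 lb at 10.6 ft from P.
ΣM about P: Q_y·11.7 − 1850·2.6 − 2700·13.7 − 1400·sin65°·4.9 − (230.8·9)·10.6 − 400·6.7 = 0 → Q_y = 72715.6/11.7 = 6215.01 ≈ 6215 lb.
ΣF_y = 0: P_y + 6215.01 − 1850 − 2700 − 1400·sin65° − 230.8·9 − 400 = 0 → P_y = 2081 lb.
ΣF_x = 0: P_x + 1400·cos65° = 0 → P_x = -591.7 lb.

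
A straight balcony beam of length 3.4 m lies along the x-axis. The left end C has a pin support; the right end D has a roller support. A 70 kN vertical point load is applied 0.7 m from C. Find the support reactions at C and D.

Moments about C: D_y·3.4 − 70·0.7 = 0 → D_y = 49/3.4 = 14.4118 ≈ 14.41 kN.
ΣF_y = 0: C_y + 14.4118 − 70 = 0 → C_y = 55.59 kN.
ΣF_x = 0: no horizontal applied forces, so C_x = 0.

C_x = 0, C_y = 55.59 kN, D_y = 14.41 kN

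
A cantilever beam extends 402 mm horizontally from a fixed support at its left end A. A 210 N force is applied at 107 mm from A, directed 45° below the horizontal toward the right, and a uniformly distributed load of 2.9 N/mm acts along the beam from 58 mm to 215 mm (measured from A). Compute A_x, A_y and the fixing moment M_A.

Resultant of the distributed load: 2.9 × 157 = 455.3 N at 136.5 mm from A.
ΣF_x = 0: A_x + 210·cos45° = 0 → A_x = -148.5 N.
ΣF_y = 0: A_y − 210·sin45° − 2.9·157 = 0 → A_y = 603.8 N.
ΣM about A: M_A − 210·sin45°·107 − (2.9·157)·136.5 = 0 → M_A = 78040 N·mm.

A_x = -148.5 N, A_y = 603.8 N, M_A = 78040 N·mm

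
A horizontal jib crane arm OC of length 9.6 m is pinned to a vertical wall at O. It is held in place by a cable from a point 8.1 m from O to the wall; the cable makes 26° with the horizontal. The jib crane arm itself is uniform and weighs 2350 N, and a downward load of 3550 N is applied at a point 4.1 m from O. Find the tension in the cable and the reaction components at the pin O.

ΣM about O: T·sin26°·8.1 − 2350·4.8 − 3550·4.1 = 0 → T = 25835/(8.1·0.438371) = 7275.81 ≈ 7276 N.
ΣF_x = 0: O_x − T·cos26° = 0 → O_x = 7275.81 × 0.898794 = 6539 N.
ΣF_y = 0: O_y + T·sin26° − 2350 − 3550 = 0 → O_y = 5900 − 7275.81 × 0.438371 = 2710 N.

T = 7276 N, O_x = 6539 N, O_y = 2710 N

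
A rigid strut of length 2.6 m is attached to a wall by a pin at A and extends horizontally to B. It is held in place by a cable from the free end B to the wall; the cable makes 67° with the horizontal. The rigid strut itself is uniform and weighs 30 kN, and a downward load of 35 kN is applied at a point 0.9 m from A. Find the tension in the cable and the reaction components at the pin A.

T = 29.46 kN, A_x = 11.51 kN, A_y = 37.88 kN

ΣM about A: T·sin67°·2.6 − 30·1.3 − 35·0.9 = 0 → T = 70.5/(2.6·0.920505) = 29.4571 ≈ 29.46 kN.
ΣF_x = 0: A_x − T·cos67° = 0 → A_x = 29.4571 × 0.390731 = 11.51 kN.
ΣF_y = 0: A_y + T·sin67° − 30 − 35 = 0 → A_y = 65 − 29.4571 × 0.920505 = 37.88 kN.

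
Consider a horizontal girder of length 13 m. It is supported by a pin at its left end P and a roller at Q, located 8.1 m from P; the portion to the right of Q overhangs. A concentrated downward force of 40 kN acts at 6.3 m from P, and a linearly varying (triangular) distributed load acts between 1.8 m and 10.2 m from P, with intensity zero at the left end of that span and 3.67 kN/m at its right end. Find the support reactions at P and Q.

P_x = 0, P_y = 10.22 kN, Q_y = 45.19 kN

Resultant of the triangular load: ½ × 3.67 × 8.4 = 15.414 kN, acting at 7.4 m from P (one-third of the span from the peak).
ΣM about P: Q_y·8.1 − 40·6.3 − (½·3.67·8.4)·7.4 = 0 → Q_y = 366.0636/8.1 = 45.193 ≈ 45.19 kN.
ΣF_y = 0: P_y + 45.193 − 40 − ½·3.67·8.4 = 0 → P_y = 10.22 kN.
ΣF_x = 0: no horizontal applied forces, so P_x = 0.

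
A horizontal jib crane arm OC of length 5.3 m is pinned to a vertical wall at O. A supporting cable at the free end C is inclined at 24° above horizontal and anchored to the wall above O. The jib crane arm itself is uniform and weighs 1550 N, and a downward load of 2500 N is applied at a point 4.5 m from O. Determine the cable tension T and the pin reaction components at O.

T = 7124 N, O_x = 6508 N, O_y = 1152 N

ΣM about O: T·sin24°·5.3 − 1550·2.65 − 2500·4.5 = 0 → T = 15357.5/(5.3·0.406737) = 7124.12 ≈ 7124 N.
ΣF_x = 0: O_x − T·cos24° = 0 → O_x = 7124.12 × 0.913545 = 6508 N.
ΣF_y = 0: O_y + T·sin24° − 1550 − 2500 = 0 → O_y = 4050 − 7124.12 × 0.406737 = 1152 N.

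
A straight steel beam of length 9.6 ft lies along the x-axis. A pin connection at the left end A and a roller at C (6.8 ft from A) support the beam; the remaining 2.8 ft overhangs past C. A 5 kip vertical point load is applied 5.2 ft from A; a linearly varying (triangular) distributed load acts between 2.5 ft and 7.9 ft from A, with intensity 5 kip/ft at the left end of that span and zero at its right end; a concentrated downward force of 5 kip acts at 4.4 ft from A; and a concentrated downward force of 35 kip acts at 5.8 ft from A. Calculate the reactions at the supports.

A_x = 0, A_y = 13.05 kip, C_y = 45.45 kip

Resultant of the triangular load: ½ × 5 × 5.4 = 13.5 kip, acting at 4.3 ft from A (one-third of the span from the peak).
ΣM about A: C_y·6.8 − 5·5.2 − (½·5·5.4)·4.3 − 5·4.4 − 35·5.8 = 0 → C_y = 309.05/6.8 = 45.4485 ≈ 45.45 kip.
ΣF_y = 0: A_y + 45.4485 − 5 − ½·5·5.4 − 5 − 35 = 0 → A_y = 13.05 kip.
ΣF_x = 0: no horizontal applied forces, so A_x = 0.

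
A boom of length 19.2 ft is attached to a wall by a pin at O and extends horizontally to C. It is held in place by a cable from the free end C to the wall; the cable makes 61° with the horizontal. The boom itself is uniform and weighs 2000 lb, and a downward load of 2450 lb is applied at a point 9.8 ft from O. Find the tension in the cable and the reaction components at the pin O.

ΣM about O: T·sin61°·19.2 − 2000·9.6 − 2450·9.8 = 0 → T = 43210/(19.2·0.87462) = 2573.14 ≈ 2573 lb.
ΣF_x = 0: O_x − T·cos61° = 0 → O_x = 2573.14 × 0.48481 = 1247 lb.
ΣF_y = 0: O_y + T·sin61° − 2000 − 2450 = 0 → O_y = 4450 − 2573.14 × 0.87462 = 2199 lb.

T = 2573 lb, O_x = 1247 lb, O_y = 2199 lb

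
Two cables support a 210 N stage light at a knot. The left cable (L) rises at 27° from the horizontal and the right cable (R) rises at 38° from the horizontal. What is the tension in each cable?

ΣF_x = 0: −T_L·cos27° + T_R·cos38° = 0 → T_R = 1.1307·T_L.
ΣF_y = 0: T_L·sin27° + T_R·sin38° = 210.
Substitute: T_L·(0.45399 + 1.1307·0.615661) = 210 → T_L = 182.59 ≈ 182.6 N.
Then T_R = 1.1307 × 182.59 = 206.5 N.

T_L = 182.6 N, T_R = 206.5 N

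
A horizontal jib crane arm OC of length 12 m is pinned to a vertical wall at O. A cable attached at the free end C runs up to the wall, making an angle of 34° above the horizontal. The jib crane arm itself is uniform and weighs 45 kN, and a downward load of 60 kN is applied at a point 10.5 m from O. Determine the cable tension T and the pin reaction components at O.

ΣM about O: T·sin34°·12 − 45·6 − 60·10.5 = 0 → T = 900/(12·0.559193) = 134.122 ≈ 134.1 kN.
ΣF_x = 0: O_x − T·cos34° = 0 → O_x = 134.122 × 0.829038 = 111.2 kN.
ΣF_y = 0: O_y + T·sin34° − 45 − 60 = 0 → O_y = 105 − 134.122 × 0.559193 = 30.00 kN.

T = 134.1 kN, O_x = 111.2 kN, O_y = 30.00 kN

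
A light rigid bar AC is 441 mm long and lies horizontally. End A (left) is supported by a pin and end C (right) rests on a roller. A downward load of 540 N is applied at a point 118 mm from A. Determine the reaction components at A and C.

Moments about A: C_y·441 − 540·118 = 0 → C_y = 63720/441 = 144.49 ≈ 144.5 N.
ΣF_y = 0: A_y + 144.49 − 540 = 0 → A_y = 395.5 N.
ΣF_x = 0: no horizontal applied forces, so A_x = 0.

A_x = 0, A_y = 395.5 N, C_y = 144.5 N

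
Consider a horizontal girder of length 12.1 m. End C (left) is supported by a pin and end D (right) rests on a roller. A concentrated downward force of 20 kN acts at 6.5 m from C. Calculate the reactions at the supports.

C_x = 0, C_y = 9.256 kN, D_y = 10.74 kN

Taking moments about C: D_y·12.1 − 20·6.5 = 0 → D_y = 130/12.1 = 10.7438 ≈ 10.74 kN.
ΣF_y = 0: C_y + 10.7438 − 20 = 0 → C_y = 9.256 kN.
ΣF_x = 0: no horizontal applied forces, so C_x = 0.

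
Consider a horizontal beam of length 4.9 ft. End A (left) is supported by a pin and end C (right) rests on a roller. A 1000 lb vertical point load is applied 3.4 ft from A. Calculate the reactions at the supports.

Moments about A: C_y·4.9 − 1000·3.4 = 0 → C_y = 3400/4.9 = 693.878 ≈ 693.9 lb.
ΣF_y = 0: A_y + 693.878 − 1000 = 0 → A_y = 306.1 lb.
ΣF_x = 0: no horizontal applied forces, so A_x = 0.

A_x = 0, A_y = 306.1 lb, C_y = 693.9 lb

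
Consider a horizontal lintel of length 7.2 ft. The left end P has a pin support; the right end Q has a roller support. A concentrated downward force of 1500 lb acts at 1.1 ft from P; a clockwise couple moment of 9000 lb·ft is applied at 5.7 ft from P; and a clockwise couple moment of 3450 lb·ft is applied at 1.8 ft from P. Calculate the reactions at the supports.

Moments about P: Q_y·7.2 − 1500·1.1 − 9000 − 3450 = 0 → Q_y = 14100/7.2 = 1958.33 ≈ 1958 lb.
ΣF_y = 0: P_y + 1958.33 − 1500 = 0 → P_y = -458.3 lb.
ΣF_x = 0: no horizontal applied forces, so P_x = 0.

P_x = 0, P_y = -458.3 lb, Q_y = 1958 lb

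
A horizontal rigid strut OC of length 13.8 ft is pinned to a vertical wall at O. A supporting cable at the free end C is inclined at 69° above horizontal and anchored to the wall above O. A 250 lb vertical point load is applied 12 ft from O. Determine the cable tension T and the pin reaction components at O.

T = 232.9 lb, O_x = 83.45 lb, O_y = 32.61 lb

ΣM about O: T·sin69°·13.8 − 250·12 = 0 → T = 3000/(13.8·0.93358) = 232.858 ≈ 232.9 lb.
ΣF_x = 0: O_x − T·cos69° = 0 → O_x = 232.858 × 0.358368 = 83.45 lb.
ΣF_y = 0: O_y + T·sin69° − 250 = 0 → O_y = 250 − 232.858 × 0.93358 = 32.61 lb.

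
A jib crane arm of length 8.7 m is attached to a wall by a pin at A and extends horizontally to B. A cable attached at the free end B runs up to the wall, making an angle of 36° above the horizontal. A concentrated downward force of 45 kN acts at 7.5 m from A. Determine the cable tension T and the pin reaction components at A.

ΣM about A: T·sin36°·8.7 − 45·7.5 = 0 → T = 337.5/(8.7·0.587785) = 65.9988 ≈ 66.00 kN.
ΣF_x = 0: A_x − T·cos36° = 0 → A_x = 65.9988 × 0.809017 = 53.39 kN.
ΣF_y = 0: A_y + T·sin36° − 45 = 0 → A_y = 45 − 65.9988 × 0.587785 = 6.207 kN.

T = 66.00 kN, A_x = 53.39 kN, A_y = 6.207 kN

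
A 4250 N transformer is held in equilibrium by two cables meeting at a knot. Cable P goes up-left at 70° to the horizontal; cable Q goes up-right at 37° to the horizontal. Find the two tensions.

ΣF_x = 0: −T_P·cos70° + T_Q·cos37° = 0 → T_Q = 0.428256·T_P.
ΣF_y = 0: T_P·sin70° + T_Q·sin37° = 4250.
Substitute: T_P·(0.939693 + 0.428256·0.601815) = 4250 → T_P = 3549.29 ≈ 3549 N.
Then T_Q = 0.428256 × 3549.29 = 1520 N.

T_P = 3549 N, T_Q = 1520 N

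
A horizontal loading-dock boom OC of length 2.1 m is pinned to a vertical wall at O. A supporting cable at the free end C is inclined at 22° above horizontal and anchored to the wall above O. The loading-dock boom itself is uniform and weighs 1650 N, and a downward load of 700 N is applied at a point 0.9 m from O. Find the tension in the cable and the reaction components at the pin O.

ΣM about O: T·sin22°·2.1 − 1650·1.05 − 700·0.9 = 0 → T = 2362.5/(2.1·0.374607) = 3003.15 ≈ 3003 N.
ΣF_x = 0: O_x − T·cos22° = 0 → O_x = 3003.15 × 0.927184 = 2784 N.
ΣF_y = 0: O_y + T·sin22° − 1650 − 700 = 0 → O_y = 2350 − 3003.15 × 0.374607 = 1225 N.

T = 3003 N, O_x = 2784 N, O_y = 1225 N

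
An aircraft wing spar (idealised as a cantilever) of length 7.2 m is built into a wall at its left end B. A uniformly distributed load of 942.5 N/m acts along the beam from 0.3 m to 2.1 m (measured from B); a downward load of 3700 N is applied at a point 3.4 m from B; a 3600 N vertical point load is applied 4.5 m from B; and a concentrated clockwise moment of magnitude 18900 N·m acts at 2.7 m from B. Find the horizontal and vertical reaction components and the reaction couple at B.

B_x = 0, B_y = 8996 N, M_B = 49720 N·m

Resultant of the distributed load: 942.5 × 1.8 = 1696.5 N at 1.2 m from B.
ΣF_x = 0: B_x = 0.
ΣF_y = 0: B_y − 942.5·1.8 − 3700 − 3600 = 0 → B_y = 8996 N.
ΣM about B: M_B − (942.5·1.8)·1.2 − 3700·3.4 − 3600·4.5 − 18900 = 0 → M_B = 49720 N·m.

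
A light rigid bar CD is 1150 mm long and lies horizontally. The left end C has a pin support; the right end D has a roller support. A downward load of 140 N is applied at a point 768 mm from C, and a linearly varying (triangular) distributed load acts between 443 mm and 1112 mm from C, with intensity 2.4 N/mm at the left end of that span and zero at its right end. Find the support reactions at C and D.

C_x = 0, C_y = 384.4 N, D_y = 558.4 N

Resultant of the triangular load: ½ × 2.4 × 669 = 802.8 N, acting at 666 mm from C (one-third of the span from the peak).
Taking moments about C: D_y·1150 − 140·768 − (½·2.4·669)·666 = 0 → D_y = 642184.8/1150 = 558.422 ≈ 558.4 N.
ΣF_y = 0: C_y + 558.422 − 140 − ½·2.4·669 = 0 → C_y = 384.4 N.
ΣF_x = 0: no horizontal applied forces, so C_x = 0.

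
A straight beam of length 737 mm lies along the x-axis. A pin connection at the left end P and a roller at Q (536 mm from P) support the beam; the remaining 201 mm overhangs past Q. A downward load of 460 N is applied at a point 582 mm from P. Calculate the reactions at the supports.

ΣM about P: Q_y·536 − 460·582 = 0 → Q_y = 267720/536 = 499.478 ≈ 499.5 N.
ΣF_y = 0: P_y + 499.478 − 460 = 0 → P_y = -39.48 N.
ΣF_x = 0: no horizontal applied forces, so P_x = 0.

P_x = 0, P_y = -39.48 N, Q_y = 499.5 N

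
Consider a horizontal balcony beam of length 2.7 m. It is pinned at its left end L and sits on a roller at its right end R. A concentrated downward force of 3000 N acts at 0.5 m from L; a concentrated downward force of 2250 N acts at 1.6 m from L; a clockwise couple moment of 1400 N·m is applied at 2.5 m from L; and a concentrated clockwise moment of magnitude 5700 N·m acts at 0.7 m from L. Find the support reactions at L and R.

L_x = 0, L_y = 731.5 N, R_y = 4519 N

ΣM about L: R_y·2.7 − 3000·0.5 − 2250·1.6 − 1400 − 5700 = 0 → R_y = 12200/2.7 = 4518.52 ≈ 4519 N.
ΣF_y = 0: L_y + 4518.52 − 3000 − 2250 = 0 → L_y = 731.5 N.
ΣF_x = 0: no horizontal applied forces, so L_x = 0.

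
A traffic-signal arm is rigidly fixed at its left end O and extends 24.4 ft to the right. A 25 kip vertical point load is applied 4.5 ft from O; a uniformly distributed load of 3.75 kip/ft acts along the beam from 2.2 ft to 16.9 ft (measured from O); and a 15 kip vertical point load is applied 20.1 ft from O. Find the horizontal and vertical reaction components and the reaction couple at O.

O_x = 0, O_y = 95.12 kip, M_O = 940.4 kip·ft

Resultant of the distributed load: 3.75 × 14.7 = 55.125 kip at 9.55 ft from O.
ΣF_x = 0: O_x = 0.
ΣF_y = 0: O_y − 25 − 3.75·14.7 − 15 = 0 → O_y = 95.12 kip.
ΣM about O: M_O − 25·4.5 − (3.75·14.7)·9.55 − 15·20.1 = 0 → M_O = 940.4 kip·ft.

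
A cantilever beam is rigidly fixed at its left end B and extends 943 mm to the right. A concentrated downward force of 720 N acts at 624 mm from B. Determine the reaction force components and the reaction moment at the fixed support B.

ΣF_x = 0: B_x = 0.
ΣF_y = 0: B_y − 720 = 0 → B_y = 720.0 N.
ΣM about B: M_B − 720·624 = 0 → M_B = 449300 N·mm.

B_x = 0, B_y = 720.0 N, M_B = 449300 N·mm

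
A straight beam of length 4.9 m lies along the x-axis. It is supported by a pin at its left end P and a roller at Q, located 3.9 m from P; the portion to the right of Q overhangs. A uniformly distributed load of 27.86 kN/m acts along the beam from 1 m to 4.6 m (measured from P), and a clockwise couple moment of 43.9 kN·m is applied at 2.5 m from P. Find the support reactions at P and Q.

P_x = 0, P_y = 17.03 kN, Q_y = 83.26 kN

Resultant of the distributed load: 27.86 × 3.6 = 100.296 kN at 2.8 m from P.
Moments about P: Q_y·3.9 − (27.86·3.6)·2.8 − 43.9 = 0 → Q_y = 324.7288/3.9 = 83.2638 ≈ 83.26 kN.
ΣF_y = 0: P_y + 83.2638 − 27.86·3.6 = 0 → P_y = 17.03 kN.
ΣF_x = 0: no horizontal applied forces, so P_x = 0.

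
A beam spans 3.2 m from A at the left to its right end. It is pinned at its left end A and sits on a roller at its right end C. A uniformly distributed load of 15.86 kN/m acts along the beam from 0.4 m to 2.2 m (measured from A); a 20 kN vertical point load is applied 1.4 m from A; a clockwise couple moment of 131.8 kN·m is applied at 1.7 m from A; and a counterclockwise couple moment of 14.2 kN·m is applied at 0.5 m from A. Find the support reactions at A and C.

A_x = 0, A_y = -8.550 kN, C_y = 57.10 kN

Resultant of the distributed load: 15.86 × 1.8 = 28.548 kN at 1.3 m from A.
ΣM about A: C_y·3.2 − (15.86·1.8)·1.3 − 20·1.4 − 131.8 + 14.2 = 0 → C_y = 182.7124/3.2 = 57.0976 ≈ 57.10 kN.
ΣF_y = 0: A_y + 57.0976 − 15.86·1.8 − 20 = 0 → A_y = -8.550 kN.
ΣF_x = 0: no horizontal applied forces, so A_x = 0.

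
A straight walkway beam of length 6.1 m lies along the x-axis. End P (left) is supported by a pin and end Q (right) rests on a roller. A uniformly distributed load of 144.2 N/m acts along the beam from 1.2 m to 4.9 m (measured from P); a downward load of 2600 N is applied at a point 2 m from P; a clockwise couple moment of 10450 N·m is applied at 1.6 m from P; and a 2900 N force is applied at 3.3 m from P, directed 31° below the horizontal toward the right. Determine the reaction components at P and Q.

P_x = -2486 N, P_y = 986.8 N, Q_y = 3640 N

Resultant of the distributed load: 144.2 × 3.7 = 533.54 N at 3.05 m from P.
Taking moments about P: Q_y·6.1 − (144.2·3.7)·3.05 − 2600·2 − 10450 − 2900·sin31°·3.3 = 0 → Q_y = 22206.2/6.1 = 3640.36 ≈ 3640 N.
ΣF_y = 0: P_y + 3640.36 − 144.2·3.7 − 2600 − 2900·sin31° = 0 → P_y = 986.8 N.
ΣF_x = 0: P_x + 2900·cos31° = 0 → P_x = -2486 N.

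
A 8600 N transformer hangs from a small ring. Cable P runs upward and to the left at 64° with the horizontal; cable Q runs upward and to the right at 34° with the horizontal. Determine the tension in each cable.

T_P = 7200 N, T_Q = 3807 N

ΣF_x = 0: −T_P·cos64° + T_Q·cos34° = 0 → T_Q = 0.528771·T_P.
ΣF_y = 0: T_P·sin64° + T_Q·sin34° = 8600.
Substitute: T_P·(0.898794 + 0.528771·0.559193) = 8600 → T_P = 7199.79 ≈ 7200 N.
Then T_Q = 0.528771 × 7199.79 = 3807 N.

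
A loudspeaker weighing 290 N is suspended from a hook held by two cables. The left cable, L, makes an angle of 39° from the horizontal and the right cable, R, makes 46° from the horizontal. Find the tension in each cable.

ΣF_x = 0: −T_L·cos39° + T_R·cos46° = 0 → T_R = 1.11875·T_L.
ΣF_y = 0: T_L·sin39° + T_R·sin46° = 290.
Substitute: T_L·(0.62932 + 1.11875·0.71934) = 290 → T_L = 202.22 ≈ 202.2 N.
Then T_R = 1.11875 × 202.22 = 226.2 N.

T_L = 202.2 N, T_R = 226.2 N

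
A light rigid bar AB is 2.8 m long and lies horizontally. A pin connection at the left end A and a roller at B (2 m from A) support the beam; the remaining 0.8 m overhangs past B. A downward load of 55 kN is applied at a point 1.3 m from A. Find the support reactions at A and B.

A_x = 0, A_y = 19.25 kN, B_y = 35.75 kN

ΣM about A: B_y·2 − 55·1.3 = 0 → B_y = 71.5/2 = 35.75 kN.
ΣF_y = 0: A_y + 35.75 − 55 = 0 → A_y = 19.25 kN.
ΣF_x = 0: no horizontal applied forces, so A_x = 0.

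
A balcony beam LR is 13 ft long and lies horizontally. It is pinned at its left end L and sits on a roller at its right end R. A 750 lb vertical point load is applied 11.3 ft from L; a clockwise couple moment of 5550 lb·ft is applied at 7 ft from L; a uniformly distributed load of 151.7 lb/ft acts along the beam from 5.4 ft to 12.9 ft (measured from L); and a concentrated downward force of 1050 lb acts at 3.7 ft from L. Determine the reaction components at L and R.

L_x = 0, L_y = 759.3 lb, R_y = 2178 lb

Resultant of the distributed load: 151.7 × 7.5 = 1137.75 lb at 9.15 ft from L.
Taking moments about L: R_y·13 − 750·11.3 − 5550 − (151.7·7.5)·9.15 − 1050·3.7 = 0 → R_y = 28320.4125/13 = 2178.49 ≈ 2178 lb.
ΣF_y = 0: L_y + 2178.49 − 750 − 151.7·7.5 − 1050 = 0 → L_y = 759.3 lb.
ΣF_x = 0: no horizontal applied forces, so L_x = 0.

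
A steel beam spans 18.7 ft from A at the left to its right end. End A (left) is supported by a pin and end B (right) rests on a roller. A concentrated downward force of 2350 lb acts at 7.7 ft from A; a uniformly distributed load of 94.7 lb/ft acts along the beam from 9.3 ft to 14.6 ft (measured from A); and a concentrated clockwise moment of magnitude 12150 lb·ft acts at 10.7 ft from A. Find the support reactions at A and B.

A_x = 0, A_y = 913.8 lb, B_y = 1938 lb

Resultant of the distributed load: 94.7 × 5.3 = 501.91 lb at 11.95 ft from A.
Moments about A: B_y·18.7 − 2350·7.7 − (94.7·5.3)·11.95 − 12150 = 0 → B_y = 36242.8245/18.7 = 1938.12 ≈ 1938 lb.
ΣF_y = 0: A_y + 1938.12 − 2350 − 94.7·5.3 = 0 → A_y = 913.8 lb.
ΣF_x = 0: no horizontal applied forces, so A_x = 0.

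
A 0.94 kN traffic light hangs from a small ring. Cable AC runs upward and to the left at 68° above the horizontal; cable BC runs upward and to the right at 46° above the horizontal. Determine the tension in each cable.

T_AC = 0.7148 kN, T_BC = 0.3855 kN

ΣF_x = 0: −T_AC·cos68° + T_BC·cos46° = 0 → T_BC = 0.539267·T_AC.
ΣF_y = 0: T_AC·sin68° + T_BC·sin46° = 0.94.
Substitute: T_AC·(0.927184 + 0.539267·0.71934) = 0.94 → T_AC = 0.714774 ≈ 0.7148 kN.
Then T_BC = 0.539267 × 0.714774 = 0.3855 kN.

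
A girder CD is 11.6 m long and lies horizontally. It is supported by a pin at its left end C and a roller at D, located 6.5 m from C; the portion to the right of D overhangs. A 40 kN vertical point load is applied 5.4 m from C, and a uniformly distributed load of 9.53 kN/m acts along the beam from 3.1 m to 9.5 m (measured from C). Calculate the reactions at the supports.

C_x = 0, C_y = 8.646 kN, D_y = 92.35 kN

Resultant of the distributed load: 9.53 × 6.4 = 60.992 kN at 6.3 m from C.
Moments about C: D_y·6.5 − 40·5.4 − (9.53·6.4)·6.3 = 0 → D_y = 600.2496/6.5 = 92.3461 ≈ 92.35 kN.
ΣF_y = 0: C_y + 92.3461 − 40 − 9.53·6.4 = 0 → C_y = 8.646 kN.
ΣF_x = 0: no horizontal applied forces, so C_x = 0.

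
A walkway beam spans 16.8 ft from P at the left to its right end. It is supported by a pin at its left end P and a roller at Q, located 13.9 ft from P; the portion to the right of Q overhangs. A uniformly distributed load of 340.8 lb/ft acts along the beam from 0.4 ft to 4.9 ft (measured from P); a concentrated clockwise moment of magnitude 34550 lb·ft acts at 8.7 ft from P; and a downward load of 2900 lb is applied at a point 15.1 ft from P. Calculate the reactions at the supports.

P_x = 0, P_y = -1495 lb, Q_y = 5928 lb

Resultant of the distributed load: 340.8 × 4.5 = 1533.6 lb at 2.65 ft from P.
Moments about P: Q_y·13.9 − (340.8·4.5)·2.65 − 34550 − 2900·15.1 = 0 → Q_y = 82404.04/13.9 = 5928.35 ≈ 5928 lb.
ΣF_y = 0: P_y + 5928.35 − 340.8·4.5 − 2900 = 0 → P_y = -1495 lb.
ΣF_x = 0: no horizontal applied forces, so P_x = 0.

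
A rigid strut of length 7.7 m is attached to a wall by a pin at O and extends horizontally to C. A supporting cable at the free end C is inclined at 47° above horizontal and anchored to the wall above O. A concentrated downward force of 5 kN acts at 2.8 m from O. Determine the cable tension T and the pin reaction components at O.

ΣM about O: T·sin47°·7.7 − 5·2.8 = 0 → T = 14/(7.7·0.731354) = 2.48605 ≈ 2.486 kN.
ΣF_x = 0: O_x − T·cos47° = 0 → O_x = 2.48605 × 0.681998 = 1.695 kN.
ΣF_y = 0: O_y + T·sin47° − 5 = 0 → O_y = 5 − 2.48605 × 0.731354 = 3.182 kN.

T = 2.486 kN, O_x = 1.695 kN, O_y = 3.182 kN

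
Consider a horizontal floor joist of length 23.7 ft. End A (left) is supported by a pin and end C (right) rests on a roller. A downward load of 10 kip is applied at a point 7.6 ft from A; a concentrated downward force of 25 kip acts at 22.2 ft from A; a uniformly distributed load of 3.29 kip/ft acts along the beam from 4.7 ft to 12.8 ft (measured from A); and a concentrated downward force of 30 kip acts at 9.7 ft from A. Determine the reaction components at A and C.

A_x = 0, A_y = 42.91 kip, C_y = 48.74 kip

Resultant of the distributed load: 3.29 × 8.1 = 26.649 kip at 8.75 ft from A.
ΣM about A: C_y·23.7 − 10·7.6 − 25·22.2 − (3.29·8.1)·8.75 − 30·9.7 = 0 → C_y = 1155.17875/23.7 = 48.7417 ≈ 48.74 kip.
ΣF_y = 0: A_y + 48.7417 − 10 − 25 − 3.29·8.1 − 30 = 0 → A_y = 42.91 kip.
ΣF_x = 0: no horizontal applied forces, so A_x = 0.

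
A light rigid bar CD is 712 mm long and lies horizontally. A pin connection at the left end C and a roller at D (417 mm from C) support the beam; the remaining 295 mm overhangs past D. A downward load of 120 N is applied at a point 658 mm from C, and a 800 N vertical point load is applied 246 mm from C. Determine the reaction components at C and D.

Taking moments about C: D_y·417 − 120·658 − 800·246 = 0 → D_y = 275760/417 = 661.295 ≈ 661.3 N.
ΣF_y = 0: C_y + 661.295 − 120 − 800 = 0 → C_y = 258.7 N.
ΣF_x = 0: no horizontal applied forces, so C_x = 0.

C_x = 0, C_y = 258.7 N, D_y = 661.3 N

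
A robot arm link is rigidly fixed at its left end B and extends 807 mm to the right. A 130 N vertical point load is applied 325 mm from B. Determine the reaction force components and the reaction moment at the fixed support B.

ΣF_x = 0: B_x = 0.
ΣF_y = 0: B_y − 130 = 0 → B_y = 130.0 N.
ΣM about B: M_B − 130·325 = 0 → M_B = 42250 N·mm.

B_x = 0, B_y = 130.0 N, M_B = 42250 N·mm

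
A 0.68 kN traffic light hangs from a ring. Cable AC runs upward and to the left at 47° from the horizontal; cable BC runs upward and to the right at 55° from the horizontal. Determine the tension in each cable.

T_AC = 0.3987 kN, T_BC = 0.4741 kN

ΣF_x = 0: −T_AC·cos47° + T_BC·cos55° = 0 → T_BC = 1.18903·T_AC.
ΣF_y = 0: T_AC·sin47° + T_BC·sin55° = 0.68.
Substitute: T_AC·(0.731354 + 1.18903·0.819152) = 0.68 → T_AC = 0.398745 ≈ 0.3987 kN.
Then T_BC = 1.18903 × 0.398745 = 0.4741 kN.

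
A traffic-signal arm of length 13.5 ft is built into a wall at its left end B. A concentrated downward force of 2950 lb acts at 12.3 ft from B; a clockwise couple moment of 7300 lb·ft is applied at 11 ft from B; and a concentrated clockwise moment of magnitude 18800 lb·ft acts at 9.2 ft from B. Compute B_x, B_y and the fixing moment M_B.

ΣF_x = 0: B_x = 0.
ΣF_y = 0: B_y − 2950 = 0 → B_y = 2950 lb.
ΣM about B: M_B − 2950·12.3 − 7300 − 18800 = 0 → M_B = 62380 lb·ft.

B_x = 0, B_y = 2950 lb, M_B = 62380 lb·ft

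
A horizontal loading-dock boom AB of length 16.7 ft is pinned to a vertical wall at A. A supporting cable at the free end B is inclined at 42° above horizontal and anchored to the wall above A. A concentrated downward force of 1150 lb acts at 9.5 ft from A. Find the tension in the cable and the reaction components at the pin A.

ΣM about A: T·sin42°·16.7 − 1150·9.5 = 0 → T = 10925/(16.7·0.669131) = 977.673 ≈ 977.7 lb.
ΣF_x = 0: A_x − T·cos42° = 0 → A_x = 977.673 × 0.743145 = 726.6 lb.
ΣF_y = 0: A_y + T·sin42° − 1150 = 0 → A_y = 1150 − 977.673 × 0.669131 = 495.8 lb.

T = 977.7 lb, A_x = 726.6 lb, A_y = 495.8 lb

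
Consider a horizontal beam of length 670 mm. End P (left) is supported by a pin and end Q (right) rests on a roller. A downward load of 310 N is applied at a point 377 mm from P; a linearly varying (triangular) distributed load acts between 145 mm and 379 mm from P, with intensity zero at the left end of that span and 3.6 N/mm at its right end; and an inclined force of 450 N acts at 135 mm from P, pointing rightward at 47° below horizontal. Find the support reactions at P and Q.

Resultant of the triangular load: ½ × 3.6 × 234 = 421.2 N, acting at 301 mm from P (one-third of the span from the peak).
Taking moments about P: Q_y·670 − 310·377 − (½·3.6·234)·301 − 450·sin47°·135 = 0 → Q_y = 288081/670 = 429.972 ≈ 430.0 N.
ΣF_y = 0: P_y + 429.972 − 310 − ½·3.6·234 − 450·sin47° = 0 → P_y = 630.3 N.
ΣF_x = 0: P_x + 450·cos47° = 0 → P_x = -306.9 N.

P_x = -306.9 N, P_y = 630.3 N, Q_y = 430.0 N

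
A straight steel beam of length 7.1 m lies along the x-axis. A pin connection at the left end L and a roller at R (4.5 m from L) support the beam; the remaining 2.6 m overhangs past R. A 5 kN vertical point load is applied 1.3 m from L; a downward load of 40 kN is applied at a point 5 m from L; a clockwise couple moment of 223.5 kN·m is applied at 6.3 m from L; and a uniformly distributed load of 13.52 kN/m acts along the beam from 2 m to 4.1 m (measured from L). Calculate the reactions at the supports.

L_x = 0, L_y = -41.41 kN, R_y = 114.8 kN

Resultant of the distributed load: 13.52 × 2.1 = 28.392 kN at 3.05 m from L.
Moments about L: R_y·4.5 − 5·1.3 − 40·5 − 223.5 − (13.52·2.1)·3.05 = 0 → R_y = 516.5956/4.5 = 114.799 ≈ 114.8 kN.
ΣF_y = 0: L_y + 114.799 − 5 − 40 − 13.52·2.1 = 0 → L_y = -41.41 kN.
ΣF_x = 0: no horizontal applied forces, so L_x = 0.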